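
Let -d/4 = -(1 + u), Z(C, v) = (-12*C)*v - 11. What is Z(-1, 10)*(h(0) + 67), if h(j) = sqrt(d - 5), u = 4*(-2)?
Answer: 7303 + 109*I*sqrt(33) ≈ 7303.0 + 626.16*I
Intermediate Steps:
u = -8
Z(C, v) = -11 - 12*C*v (Z(C, v) = -12*C*v - 11 = -11 - 12*C*v)
d = -28 (d = -(-4)*(1 - 8) = -(-4)*(-7) = -4*7 = -28)
h(j) = I*sqrt(33) (h(j) = sqrt(-28 - 5) = sqrt(-33) = I*sqrt(33))
Z(-1, 10)*(h(0) + 67) = (-11 - 12*(-1)*10)*(I*sqrt(33) + 67) = (-11 + 120)*(67 + I*sqrt(33)) = 109*(67 + I*sqrt(33)) = 7303 + 109*I*sqrt(33)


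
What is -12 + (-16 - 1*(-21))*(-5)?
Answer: -37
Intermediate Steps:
-12 + (-16 - 1*(-21))*(-5) = -12 + (-16 + 21)*(-5) = -12 + 5*(-5) = -12 - 25 = -37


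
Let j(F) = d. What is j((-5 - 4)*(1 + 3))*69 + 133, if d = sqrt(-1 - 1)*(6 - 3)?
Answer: 133 + 207*I*sqrt(2) ≈ 133.0 + 292.74*I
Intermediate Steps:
d = 3*I*sqrt(2) (d = sqrt(-2)*3 = (I*sqrt(2))*3 = 3*I*sqrt(2) ≈ 4.2426*I)
j(F) = 3*I*sqrt(2)
j((-5 - 4)*(1 + 3))*69 + 133 = (3*I*sqrt(2))*69 + 133 = 207*I*sqrt(2) + 133 = 133 + 207*I*sqrt(2)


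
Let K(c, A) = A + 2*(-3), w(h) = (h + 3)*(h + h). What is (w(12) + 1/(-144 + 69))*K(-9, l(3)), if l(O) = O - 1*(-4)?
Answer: 26999/75 ≈ 359.99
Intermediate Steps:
w(h) = 2*h*(3 + h) (w(h) = (3 + h)*(2*h) = 2*h*(3 + h))
l(O) = 4 + O (l(O) = O + 4 = 4 + O)
K(c, A) = -6 + A (K(c, A) = A - 6 = -6 + A)
(w(12) + 1/(-144 + 69))*K(-9, l(3)) = (2*12*(3 + 12) + 1/(-144 + 69))*(-6 + (4 + 3)) = (2*12*15 + 1/(-75))*(-6 + 7) = (360 - 1/75)*1 = (26999/75)*1 = 26999/75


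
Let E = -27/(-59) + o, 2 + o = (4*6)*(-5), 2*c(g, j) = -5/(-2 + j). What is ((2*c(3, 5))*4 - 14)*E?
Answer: 444602/177 ≈ 2511.9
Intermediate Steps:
c(g, j) = -5/(2*(-2 + j)) (c(g, j) = (-5/(-2 + j))/2 = -5/(2*(-2 + j)))
o = -122 (o = -2 + (4*6)*(-5) = -2 + 24*(-5) = -2 - 120 = -122)
E = -7171/59 (E = -27/(-59) - 122 = -27*(-1/59) - 122 = 27/59 - 122 = -7171/59 ≈ -121.54)
((2*c(3, 5))*4 - 14)*E = ((2*(-5/(-4 + 2*5)))*4 - 14)*(-7171/59) = ((2*(-5/(-4 + 10)))*4 - 14)*(-7171/59) = ((2*(-5/6))*4 - 14)*(-7171/59) = ((2*(-5*⅙))*4 - 14)*(-7171/59) = ((2*(-⅚))*4 - 14)*(-7171/59) = (-5/3*4 - 14)*(-7171/59) = (-20/3 - 14)*(-7171/59) = -62/3*(-7171/59) = 444602/177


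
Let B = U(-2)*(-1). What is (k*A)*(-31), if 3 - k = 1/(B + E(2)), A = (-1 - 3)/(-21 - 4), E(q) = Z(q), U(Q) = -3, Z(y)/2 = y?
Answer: -496/35 ≈ -14.171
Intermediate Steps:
Z(y) = 2*y
E(q) = 2*q
B = 3 (B = -3*(-1) = 3)
A = 4/25 (A = -4/(-25) = -4*(-1/25) = 4/25 ≈ 0.16000)
k = 20/7 (k = 3 - 1/(3 + 2*2) = 3 - 1/(3 + 4) = 3 - 1/7 = 3 - 1*⅐ = 3 - ⅐ = 20/7 ≈ 2.8571)
(k*A)*(-31) = ((20/7)*(4/25))*(-31) = (16/35)*(-31) = -496/35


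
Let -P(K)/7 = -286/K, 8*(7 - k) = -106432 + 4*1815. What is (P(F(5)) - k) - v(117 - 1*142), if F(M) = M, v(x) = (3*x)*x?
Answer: -138781/10 ≈ -13878.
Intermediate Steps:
k = 24807/2 (k = 7 - (-106432 + 4*1815)/8 = 7 - (-106432 + 7260)/8 = 7 - ⅛*(-99172) = 7 + 24793/2 = 24807/2 ≈ 12404.)
v(x) = 3*x²
P(K) = 2002/K (P(K) = -(-2002)/K = 2002/K)
(P(F(5)) - k) - v(117 - 1*142) = (2002/5 - 1*24807/2) - 3*(117 - 1*142)² = (2002*(⅕) - 24807/2) - 3*(117 - 142)² = (2002/5 - 24807/2) - 3*(-25)² = -120031/10 - 3*625 = -120031/10 - 1*1875 = -120031/10 - 1875 = -138781/10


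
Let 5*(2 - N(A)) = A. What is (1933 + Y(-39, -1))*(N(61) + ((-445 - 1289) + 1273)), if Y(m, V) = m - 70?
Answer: -4297344/5 ≈ -8.5947e+5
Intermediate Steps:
N(A) = 2 - A/5
Y(m, V) = -70 + m
(1933 + Y(-39, -1))*(N(61) + ((-445 - 1289) + 1273)) = (1933 + (-70 - 39))*((2 - ⅕*61) + ((-445 - 1289) + 1273)) = (1933 - 109)*((2 - 61/5) + (-1734 + 1273)) = 1824*(-51/5 - 461) = 1824*(-2356/5) = -4297344/5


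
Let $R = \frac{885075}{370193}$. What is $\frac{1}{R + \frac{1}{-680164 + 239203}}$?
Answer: $\frac{163240675473}{390283186882} \approx 0.41826$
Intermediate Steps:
$R = \frac{885075}{370193}$ ($R = 885075 \cdot \frac{1}{370193} = \frac{885075}{370193} \approx 2.3908$)
$\frac{1}{R + \frac{1}{-680164 + 239203}} = \frac{1}{\frac{885075}{370193} + \frac{1}{-680164 + 239203}} = \frac{1}{\frac{885075}{370193} + \frac{1}{-440961}} = \frac{1}{\frac{885075}{370193} - \frac{1}{440961}} = \frac{1}{\frac{390283186882}{163240675473}} = \frac{163240675473}{390283186882}$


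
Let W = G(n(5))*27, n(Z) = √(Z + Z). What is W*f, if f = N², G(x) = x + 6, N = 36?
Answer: 209952 + 34992*√10 ≈ 3.2061e+5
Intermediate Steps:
n(Z) = √2*√Z (n(Z) = √(2*Z) = √2*√Z)
G(x) = 6 + x
W = 162 + 27*√10 (W = (6 + √2*√5)*27 = (6 + √10)*27 = 162 + 27*√10 ≈ 247.38)
f = 1296 (f = 36² = 1296)
W*f = (162 + 27*√10)*1296 = 209952 + 34992*√10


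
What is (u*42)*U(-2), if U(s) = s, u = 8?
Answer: -672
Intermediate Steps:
(u*42)*U(-2) = (8*42)*(-2) = 336*(-2) = -672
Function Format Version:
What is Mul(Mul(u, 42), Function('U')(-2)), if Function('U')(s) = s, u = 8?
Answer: -672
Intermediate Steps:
Mul(Mul(u, 42), Function('U')(-2)) = Mul(Mul(8, 42), -2) = Mul(336, -2) = -672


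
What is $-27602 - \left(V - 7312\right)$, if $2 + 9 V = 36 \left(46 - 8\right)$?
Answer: $- \frac{183976}{9} \approx -20442.0$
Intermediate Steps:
$V = \frac{1366}{9}$ ($V = - \frac{2}{9} + \frac{36 \left(46 - 8\right)}{9} = - \frac{2}{9} + \frac{36 \cdot 38}{9} = - \frac{2}{9} + \frac{1}{9} \cdot 1368 = - \frac{2}{9} + 152 = \frac{1366}{9} \approx 151.78$)
$-27602 - \left(V - 7312\right) = -27602 - \left(\frac{1366}{9} - 7312\right) = -27602 - - \frac{64442}{9} = -27602 + \frac{64442}{9} = - \frac{183976}{9}$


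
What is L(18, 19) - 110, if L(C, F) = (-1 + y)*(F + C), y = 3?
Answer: -36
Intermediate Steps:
L(C, F) = 2*C + 2*F (L(C, F) = (-1 + 3)*(F + C) = 2*(C + F) = 2*C + 2*F)
L(18, 19) - 110 = (2*18 + 2*19) - 110 = (36 + 38) - 110 = 74 - 110 = -36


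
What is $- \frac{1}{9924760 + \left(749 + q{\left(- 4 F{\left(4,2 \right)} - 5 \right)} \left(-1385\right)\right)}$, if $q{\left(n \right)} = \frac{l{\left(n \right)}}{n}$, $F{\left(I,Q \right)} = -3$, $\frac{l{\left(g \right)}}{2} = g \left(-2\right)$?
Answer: $- \frac{1}{9931049} \approx -1.0069 \cdot 10^{-7}$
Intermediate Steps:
$l{\left(g \right)} = - 4 g$ ($l{\left(g \right)} = 2 g \left(-2\right) = 2 \left(- 2 g\right) = - 4 g$)
$q{\left(n \right)} = -4$ ($q{\left(n \right)} = \frac{\left(-4\right) n}{n} = -4$)
$- \frac{1}{9924760 + \left(749 + q{\left(- 4 F{\left(4,2 \right)} - 5 \right)} \left(-1385\right)\right)} = - \frac{1}{9924760 + \left(749 - -5540\right)} = - \frac{1}{9924760 + \left(749 + 5540\right)} = - \frac{1}{9924760 + 6289} = - \frac{1}{9931049}$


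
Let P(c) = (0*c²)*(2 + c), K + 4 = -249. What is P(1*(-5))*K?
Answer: 0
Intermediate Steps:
K = -253 (K = -4 - 249 = -253)
P(c) = 0 (P(c) = 0*(2 + c) = 0)
P(1*(-5))*K = 0*(-253) = 0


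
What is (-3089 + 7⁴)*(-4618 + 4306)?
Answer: 214656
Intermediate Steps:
(-3089 + 7⁴)*(-4618 + 4306) = (-3089 + 2401)*(-312) = -688*(-312) = 214656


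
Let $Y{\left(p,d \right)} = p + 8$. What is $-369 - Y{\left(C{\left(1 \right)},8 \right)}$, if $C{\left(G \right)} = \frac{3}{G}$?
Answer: $-380$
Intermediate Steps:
$Y{\left(p,d \right)} = 8 + p$
$-369 - Y{\left(C{\left(1 \right)},8 \right)} = -369 - \left(8 + \frac{3}{1}\right) = -369 - \left(8 + 3 \cdot 1\right) = -369 - \left(8 + 3\right) = -369 - 11 = -380$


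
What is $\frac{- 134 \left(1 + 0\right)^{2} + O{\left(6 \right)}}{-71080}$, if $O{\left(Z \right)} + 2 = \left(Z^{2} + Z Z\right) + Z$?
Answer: $\frac{29}{35540} \approx 0.00081598$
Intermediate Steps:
$O{\left(Z \right)} = -2 + Z + 2 Z^{2}$ ($O{\left(Z \right)} = -2 + \left(\left(Z^{2} + Z Z\right) + Z\right) = -2 + \left(\left(Z^{2} + Z^{2}\right) + Z\right) = -2 + \left(2 Z^{2} + Z\right) = -2 + \left(Z + 2 Z^{2}\right) = -2 + Z + 2 Z^{2}$)
$\frac{- 134 \left(1 + 0\right)^{2} + O{\left(6 \right)}}{-71080} = \frac{- 134 \left(1 + 0\right)^{2} + \left(-2 + 6 + 2 \cdot 6^{2}\right)}{-71080} = \left(- 134 \cdot 1^{2} + \left(-2 + 6 + 2 \cdot 36\right)\right) \left(- \frac{1}{71080}\right) = \left(\left(-134\right) 1 + \left(-2 + 6 + 72\right)\right) \left(- \frac{1}{71080}\right) = \left(-134 + 76\right) \left(- \frac{1}{71080}\right) = \left(-58\right) \left(- \frac{1}{71080}\right) = \frac{29}{35540}$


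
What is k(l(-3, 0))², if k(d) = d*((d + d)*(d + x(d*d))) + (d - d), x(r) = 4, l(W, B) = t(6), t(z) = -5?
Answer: 2500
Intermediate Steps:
l(W, B) = -5
k(d) = 2*d²*(4 + d) (k(d) = d*((d + d)*(d + 4)) + (d - d) = d*((2*d)*(4 + d)) + 0 = d*(2*d*(4 + d)) + 0 = 2*d²*(4 + d) + 0 = 2*d²*(4 + d))
k(l(-3, 0))² = (2*(-5)²*(4 - 5))² = (2*25*(-1))² = (-50)² = 2500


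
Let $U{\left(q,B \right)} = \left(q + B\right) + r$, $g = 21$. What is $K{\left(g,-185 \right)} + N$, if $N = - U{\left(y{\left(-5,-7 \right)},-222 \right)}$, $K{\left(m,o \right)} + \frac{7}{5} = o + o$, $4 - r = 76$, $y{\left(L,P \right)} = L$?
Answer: $- \frac{362}{5} \approx -72.4$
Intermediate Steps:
$r = -72$ ($r = 4 - 76 = -72$)
$K{\left(m,o \right)} = - \frac{7}{5} + 2 o$ ($K{\left(m,o \right)} = - \frac{7}{5} + \left(o + o\right) = - \frac{7}{5} + 2 o$)
$U{\left(q,B \right)} = -72 + B + q$ ($U{\left(q,B \right)} = \left(q + B\right) - 72 = \left(B + q\right) - 72 = -72 + B + q$)
$N = 299$ ($N = - (-72 - 222 - 5) = \left(-1\right) \left(-299\right) = 299$)
$K{\left(g,-185 \right)} + N = \left(- \frac{7}{5} + 2 \left(-185\right)\right) + 299 = \left(- \frac{7}{5} - 370\right) + 299 = - \frac{1857}{5} + 299 = - \frac{362}{5}$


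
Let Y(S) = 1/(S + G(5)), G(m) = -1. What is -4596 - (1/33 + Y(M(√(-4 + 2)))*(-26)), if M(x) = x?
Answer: -151955/33 - 26*I*√2/3 ≈ -4604.7 - 12.257*I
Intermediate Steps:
Y(S) = 1/(-1 + S) (Y(S) = 1/(S - 1) = 1/(-1 + S))
-4596 - (1/33 + Y(M(√(-4 + 2)))*(-26)) = -4596 - (1/33 - 26/(-1 + √(-4 + 2))) = -4596 - (1/33 - 26/(-1 + √(-2))) = -4596 - (1/33 - 26/(-1 + I*√2)) = -4596 + (-1/33 + 26/(-1 + I*√2)) = -151669/33 + 26/(-1 + I*√2)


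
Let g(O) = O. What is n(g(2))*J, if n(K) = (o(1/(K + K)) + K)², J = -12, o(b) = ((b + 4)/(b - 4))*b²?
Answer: -214369/4800 ≈ -44.660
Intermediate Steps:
o(b) = b²*(4 + b)/(-4 + b) (o(b) = ((4 + b)/(-4 + b))*b² = b²*(4 + b)/(-4 + b))
n(K) = (K + (4 + 1/(2*K))/(4*K²*(-4 + 1/(2*K))))² (n(K) = ((1/(K + K))²*(4 + 1/(K + K))/(-4 + 1/(K + K)) + K)² = ((1/(2*K))²*(4 + 1/(2*K))/(-4 + 1/(2*K)) + K)² = ((1/(4*K²))*(4 + 1/(2*K))/(-4 + 1/(2*K)) + K)² = ((4 + 1/(2*K))/(4*K²*(-4 + 1/(2*K))) + K)² = (K + (4 + 1/(2*K))/(4*K²*(-4 + 1/(2*K))))²)
n(g(2))*J = ((1/16)*(1 + 8*2 - 4*2³*(-1 + 8*2))²/(2⁴*(-1 + 8*2)²))*(-12) = ((1/16)*(1/16)*(1 + 16 - 4*8*(-1 + 16))²/(-1 + 16)²)*(-12) = ((1/16)*(1/16)*(1 + 16 - 4*8*15)²/15²)*(-12) = ((1/16)*(1/16)*(1/225)*(1 + 16 - 480)²)*(-12) = ((1/16)*(1/16)*(1/225)*(-463)²)*(-12) = ((1/16)*(1/16)*(1/225)*214369)*(-12) = (214369/57600)*(-12) = -214369/4800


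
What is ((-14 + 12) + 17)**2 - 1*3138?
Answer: -2913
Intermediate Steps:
((-14 + 12) + 17)**2 - 1*3138 = (-2 + 17)**2 - 3138 = 15**2 - 3138 = 225 - 3138 = -2913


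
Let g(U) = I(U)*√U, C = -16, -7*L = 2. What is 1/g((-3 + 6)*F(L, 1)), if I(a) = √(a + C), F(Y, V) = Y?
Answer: -7*√177/354 ≈ -0.26308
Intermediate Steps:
L = -2/7 (L = -⅐*2 = -2/7 ≈ -0.28571)
I(a) = √(-16 + a) (I(a) = √(a - 16) = √(-16 + a))
g(U) = √U*√(-16 + U) (g(U) = √(-16 + U)*√U = √U*√(-16 + U))
1/g((-3 + 6)*F(L, 1)) = 1/(√((-3 + 6)*(-2/7))*√(-16 + (-3 + 6)*(-2/7))) = 1/(√(3*(-2/7))*√(-16 + 3*(-2/7))) = 1/(√(-6/7)*√(-16 - 6/7)) = 1/((I*√42/7)*√(-118/7)) = 1/((I*√42/7)*(I*√826/7)) = 1/(-2*√177/7) = -7*√177/354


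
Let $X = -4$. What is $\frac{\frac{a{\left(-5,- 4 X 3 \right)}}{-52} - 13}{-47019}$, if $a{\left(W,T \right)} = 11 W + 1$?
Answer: $\frac{311}{1222494} \approx 0.0002544$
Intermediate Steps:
$a{\left(W,T \right)} = 1 + 11 W$
$\frac{\frac{a{\left(-5,- 4 X 3 \right)}}{-52} - 13}{-47019} = \frac{\frac{1 + 11 \left(-5\right)}{-52} - 13}{-47019} = \left(- \frac{1 - 55}{52} - 13\right) \left(- \frac{1}{47019}\right) = \left(\left(- \frac{1}{52}\right) \left(-54\right) - 13\right) \left(- \frac{1}{47019}\right) = \left(\frac{27}{26} - 13\right) \left(- \frac{1}{47019}\right) = \left(- \frac{311}{26}\right) \left(- \frac{1}{47019}\right) = \frac{311}{1222494}$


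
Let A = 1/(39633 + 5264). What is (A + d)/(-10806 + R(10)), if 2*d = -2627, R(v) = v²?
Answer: 117944417/961334564 ≈ 0.12269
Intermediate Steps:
A = 1/44897 ≈ 2.2273e-5
d = -2627/2 (d = (½)*(-2627) = -2627/2 ≈ -1313.5)
(A + d)/(-10806 + R(10)) = (1/44897 - 2627/2)/(-10806 + 10²) = -117944417/(89794*(-10806 + 100)) = -117944417/89794/(-10706) = -117944417/89794*(-1/10706) = 117944417/961334564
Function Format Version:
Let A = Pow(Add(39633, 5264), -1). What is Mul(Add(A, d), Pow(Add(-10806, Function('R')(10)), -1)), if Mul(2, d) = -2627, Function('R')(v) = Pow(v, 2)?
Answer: Rational(117944417, 961334564) ≈ 0.12269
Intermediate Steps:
A = Rational(1, 44897) (A = Pow(44897, -1) = Rational(1, 44897) ≈ 2.2273e-5)
d = Rational(-2627, 2) (d = Mul(Rational(1, 2), -2627) = Rational(-2627, 2) ≈ -1313.5)
Mul(Add(A, d), Pow(Add(-10806, Function('R')(10)), -1)) = Mul(Add(Rational(1, 44897), Rational(-2627, 2)), Pow(Add(-10806, Pow(10, 2)), -1)) = Mul(Rational(-117944417, 89794), Pow(Add(-10806, 100), -1)) = Mul(Rational(-117944417, 89794), Pow(-10706, -1)) = Mul(Rational(-117944417, 89794), Rational(-1, 10706)) = Rational(117944417, 961334564)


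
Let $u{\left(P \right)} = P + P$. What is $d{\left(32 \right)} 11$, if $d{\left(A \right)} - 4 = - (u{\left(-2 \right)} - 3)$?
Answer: $121$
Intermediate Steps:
$u{\left(P \right)} = 2 P$
$d{\left(A \right)} = 11$ ($d{\left(A \right)} = 4 - \left(2 \left(-2\right) - 3\right) = 4 - \left(-4 - 3\right) = 4 - -7 = 4 + 7 = 11$)
$d{\left(32 \right)} 11 = 11 \cdot 11 = 121$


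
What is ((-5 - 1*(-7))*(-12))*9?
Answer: -216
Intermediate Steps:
((-5 - 1*(-7))*(-12))*9 = ((-5 + 7)*(-12))*9 = (2*(-12))*9 = -24*9 = -216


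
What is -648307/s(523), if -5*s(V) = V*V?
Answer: 3241535/273529 ≈ 11.851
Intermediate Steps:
s(V) = -V**2/5 (s(V) = -V*V/5 = -V**2/5)
-648307/s(523) = -648307/((-1/5*523**2)) = -648307/((-1/5*273529)) = -648307/(-273529/5) = -648307*(-5/273529) = 3241535/273529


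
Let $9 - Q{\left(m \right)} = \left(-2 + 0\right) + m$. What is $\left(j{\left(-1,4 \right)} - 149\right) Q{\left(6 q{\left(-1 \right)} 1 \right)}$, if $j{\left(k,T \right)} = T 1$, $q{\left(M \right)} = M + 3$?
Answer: $145$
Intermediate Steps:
$q{\left(M \right)} = 3 + M$
$Q{\left(m \right)} = 11 - m$ ($Q{\left(m \right)} = 9 - \left(\left(-2 + 0\right) + m\right) = 9 - \left(-2 + m\right) = 11 - m$)
$j{\left(k,T \right)} = T$
$\left(j{\left(-1,4 \right)} - 149\right) Q{\left(6 q{\left(-1 \right)} 1 \right)} = \left(4 - 149\right) \left(11 - 6 \left(3 - 1\right) 1\right) = - 145 \left(11 - 6 \cdot 2 \cdot 1\right) = - 145 \left(11 - 12 \cdot 1\right) = - 145 \left(11 - 12\right) = \left(-145\right) \left(-1\right) = 145$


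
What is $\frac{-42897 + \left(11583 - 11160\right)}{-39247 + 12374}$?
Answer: $\frac{42474}{26873} \approx 1.5805$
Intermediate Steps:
$\frac{-42897 + \left(11583 - 11160\right)}{-39247 + 12374} = \frac{-42897 + 423}{-26873} = \left(-42474\right) \left(- \frac{1}{26873}\right) = \frac{42474}{26873}$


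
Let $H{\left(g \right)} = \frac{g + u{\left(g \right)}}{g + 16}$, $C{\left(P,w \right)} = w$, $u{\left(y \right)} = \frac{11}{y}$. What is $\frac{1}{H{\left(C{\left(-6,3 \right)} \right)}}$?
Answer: $\frac{57}{20} \approx 2.85$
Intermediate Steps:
$H{\left(g \right)} = \frac{g + \frac{11}{g}}{16 + g}$ ($H{\left(g \right)} = \frac{g + \frac{11}{g}}{g + 16} = \frac{g + \frac{11}{g}}{16 + g}$)
$\frac{1}{H{\left(C{\left(-6,3 \right)} \right)}} = \frac{1}{\frac{1}{3} \frac{1}{16 + 3} \left(11 + 3^{2}\right)} = \frac{1}{\frac{1}{3} \cdot \frac{1}{19} \left(11 + 9\right)} = \frac{1}{\frac{1}{3} \cdot \frac{1}{19} \cdot 20} = \frac{1}{\frac{20}{57}} = \frac{57}{20}$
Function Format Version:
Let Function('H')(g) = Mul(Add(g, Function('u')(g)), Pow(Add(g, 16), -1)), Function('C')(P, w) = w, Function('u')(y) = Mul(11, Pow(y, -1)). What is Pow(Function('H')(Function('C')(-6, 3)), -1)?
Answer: Rational(57, 20) ≈ 2.8500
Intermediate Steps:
Function('H')(g) = Mul(Pow(Add(16, g), -1), Add(g, Mul(11, Pow(g, -1)))) (Function('H')(g) = Mul(Add(g, Mul(11, Pow(g, -1))), Pow(Add(g, 16), -1)) = Mul(Add(g, Mul(11, Pow(g, -1))), Pow(Add(16, g), -1)) = Mul(Pow(Add(16, g), -1), Add(g, Mul(11, Pow(g, -1)))))
Pow(Function('H')(Function('C')(-6, 3)), -1) = Pow(Mul(Pow(3, -1), Pow(Add(16, 3), -1), Add(11, Pow(3, 2))), -1) = Pow(Mul(Rational(1, 3), Pow(19, -1), Add(11, 9)), -1) = Pow(Mul(Rational(1, 3), Rational(1, 19), 20), -1) = Pow(Rational(20, 57), -1) = Rational(57, 20)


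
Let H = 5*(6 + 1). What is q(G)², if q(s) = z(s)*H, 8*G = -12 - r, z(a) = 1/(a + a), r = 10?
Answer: 4900/121 ≈ 40.496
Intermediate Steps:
H = 35 (H = 5*7 = 35)
z(a) = 1/(2*a)
G = -11/4 (G = (-12 - 1*10)/8 = (-12 - 10)/8 = (⅛)*(-22) = -11/4 ≈ -2.7500)
q(s) = 35/(2*s) (q(s) = (1/(2*s))*35 = 35/(2*s))
q(G)² = (35/(2*(-11/4)))² = ((35/2)*(-4/11))² = (-70/11)² = 4900/121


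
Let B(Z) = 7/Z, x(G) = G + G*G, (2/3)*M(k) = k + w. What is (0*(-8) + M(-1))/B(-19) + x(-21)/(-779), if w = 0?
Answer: 38523/10906 ≈ 3.5323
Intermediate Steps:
M(k) = 3*k/2 (M(k) = 3*(k + 0)/2 = 3*k/2)
x(G) = G + G²
(0*(-8) + M(-1))/B(-19) + x(-21)/(-779) = (0*(-8) + (3/2)*(-1))/((7/(-19))) - 21*(1 - 21)/(-779) = (0 - 3/2)/((7*(-1/19))) - 21*(-20)*(-1/779) = -3/(2*(-7/19)) + 420*(-1/779) = -3/2*(-19/7) - 420/779 = 57/14 - 420/779 = 38523/10906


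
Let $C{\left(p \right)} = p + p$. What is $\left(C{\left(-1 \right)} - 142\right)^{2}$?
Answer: $20736$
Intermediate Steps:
$C{\left(p \right)} = 2 p$
$\left(C{\left(-1 \right)} - 142\right)^{2} = \left(2 \left(-1\right) - 142\right)^{2} = \left(-2 - 142\right)^{2} = \left(-144\right)^{2} = 20736$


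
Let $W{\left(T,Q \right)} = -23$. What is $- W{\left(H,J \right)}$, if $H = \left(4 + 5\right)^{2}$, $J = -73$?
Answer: $23$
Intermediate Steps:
$H = 81$ ($H = 9^{2} = 81$)
$- W{\left(H,J \right)} = \left(-1\right) \left(-23\right) = 23$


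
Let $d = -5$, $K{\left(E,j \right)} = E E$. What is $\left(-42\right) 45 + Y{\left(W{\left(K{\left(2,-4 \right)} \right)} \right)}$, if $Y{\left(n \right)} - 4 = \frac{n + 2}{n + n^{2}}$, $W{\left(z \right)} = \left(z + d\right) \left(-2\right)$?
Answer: $- \frac{5656}{3} \approx -1885.3$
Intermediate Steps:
$K{\left(E,j \right)} = E^{2}$
$W{\left(z \right)} = 10 - 2 z$ ($W{\left(z \right)} = \left(z - 5\right) \left(-2\right) = \left(-5 + z\right) \left(-2\right) = 10 - 2 z$)
$Y{\left(n \right)} = 4 + \frac{2 + n}{n + n^{2}}$ ($Y{\left(n \right)} = 4 + \frac{n + 2}{n + n^{2}} = 4 + \frac{2 + n}{n + n^{2}}$)
$\left(-42\right) 45 + Y{\left(W{\left(K{\left(2,-4 \right)} \right)} \right)} = \left(-42\right) 45 + \frac{2 + 4 \left(10 - 2 \cdot 2^{2}\right)^{2} + 5 \left(10 - 2 \cdot 2^{2}\right)}{\left(10 - 2 \cdot 2^{2}\right) \left(1 + \left(10 - 2 \cdot 2^{2}\right)\right)} = -1890 + \frac{2 + 4 \left(10 - 8\right)^{2} + 5 \left(10 - 8\right)}{\left(10 - 8\right) \left(1 + \left(10 - 8\right)\right)} = -1890 + \frac{2 + 4 \cdot 2^{2} + 5 \cdot 2}{2 \left(1 + 2\right)} = -1890 + \frac{2 + 4 \cdot 4 + 10}{2 \cdot 3} = -1890 + \frac{1}{2} \cdot \frac{1}{3} \left(2 + 16 + 10\right) = -1890 + \frac{1}{2} \cdot \frac{1}{3} \cdot 28 = -1890 + \frac{14}{3} = - \frac{5656}{3}$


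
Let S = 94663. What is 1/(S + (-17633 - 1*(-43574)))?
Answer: 1/120604 ≈ 8.2916e-6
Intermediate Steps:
1/(S + (-17633 - 1*(-43574))) = 1/(94663 + (-17633 - 1*(-43574))) = 1/(94663 + (-17633 + 43574)) = 1/(94663 + 25941) = 1/120604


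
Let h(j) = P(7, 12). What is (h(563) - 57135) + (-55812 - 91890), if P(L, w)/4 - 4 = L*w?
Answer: -204485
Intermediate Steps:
P(L, w) = 16 + 4*L*w (P(L, w) = 16 + 4*(L*w) = 16 + 4*L*w)
h(j) = 352 (h(j) = 16 + 4*7*12 = 16 + 336 = 352)
(h(563) - 57135) + (-55812 - 91890) = (352 - 57135) + (-55812 - 91890) = -56783 - 147702 = -204485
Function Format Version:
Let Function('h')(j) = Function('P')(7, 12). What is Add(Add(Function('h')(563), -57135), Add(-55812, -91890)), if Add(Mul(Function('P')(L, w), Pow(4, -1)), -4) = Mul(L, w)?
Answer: -204485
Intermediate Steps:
Function('P')(L, w) = Add(16, Mul(4, L, w)) (Function('P')(L, w) = Add(16, Mul(4, Mul(L, w))) = Add(16, Mul(4, L, w)))
Function('h')(j) = 352 (Function('h')(j) = Add(16, Mul(4, 7, 12)) = Add(16, 336) = 352)
Add(Add(Function('h')(563), -57135), Add(-55812, -91890)) = Add(Add(352, -57135), Add(-55812, -91890)) = Add(-56783, -147702) = -204485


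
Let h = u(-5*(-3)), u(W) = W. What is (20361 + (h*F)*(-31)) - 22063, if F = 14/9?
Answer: -7276/3 ≈ -2425.3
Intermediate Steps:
h = 15 (h = -5*(-3) = 15)
F = 14/9 (F = 14*(1/9) = 14/9 ≈ 1.5556)
(20361 + (h*F)*(-31)) - 22063 = (20361 + (15*(14/9))*(-31)) - 22063 = (20361 + (70/3)*(-31)) - 22063 = (20361 - 2170/3) - 22063 = 58913/3 - 22063 = -7276/3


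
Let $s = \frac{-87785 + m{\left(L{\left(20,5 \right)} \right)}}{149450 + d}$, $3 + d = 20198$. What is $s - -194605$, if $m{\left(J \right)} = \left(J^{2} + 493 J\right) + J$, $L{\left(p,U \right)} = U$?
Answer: $\frac{6602735987}{33929} \approx 1.946 \cdot 10^{5}$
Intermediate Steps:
$m{\left(J \right)} = J^{2} + 494 J$
$d = 20195$ ($d = -3 + 20198 = 20195$)
$s = - \frac{17058}{33929}$ ($s = \frac{-87785 + 5 \left(494 + 5\right)}{149450 + 20195} = \frac{-87785 + 5 \cdot 499}{169645} = \left(-87785 + 2495\right) \frac{1}{169645} = \left(-85290\right) \frac{1}{169645} = - \frac{17058}{33929} \approx -0.50276$)
$s - -194605 = - \frac{17058}{33929} - -194605 = - \frac{17058}{33929} + 194605 = \frac{6602735987}{33929}$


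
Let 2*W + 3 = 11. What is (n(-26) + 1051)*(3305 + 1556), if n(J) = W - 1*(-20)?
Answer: 5225575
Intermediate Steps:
W = 4 (W = -3/2 + (1/2)*11 = -3/2 + 11/2 = 4)
n(J) = 24 (n(J) = 4 - 1*(-20) = 4 + 20 = 24)
(n(-26) + 1051)*(3305 + 1556) = (24 + 1051)*(3305 + 1556) = 1075*4861 = 5225575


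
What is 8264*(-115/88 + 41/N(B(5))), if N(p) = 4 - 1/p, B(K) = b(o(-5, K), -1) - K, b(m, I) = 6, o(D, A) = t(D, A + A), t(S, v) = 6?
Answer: 3370679/33 ≈ 1.0214e+5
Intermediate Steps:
o(D, A) = 6
B(K) = 6 - K
8264*(-115/88 + 41/N(B(5))) = 8264*(-115/88 + 41/(4 - 1/(6 - 1*5))) = 8264*(-115*1/88 + 41/(4 - 1/(6 - 5))) = 8264*(-115/88 + 41/(4 - 1/1)) = 8264*(-115/88 + 41/(4 - 1*1)) = 8264*(-115/88 + 41/(4 - 1)) = 8264*(-115/88 + 41/3) = 8264*(3263/264) = 3370679/33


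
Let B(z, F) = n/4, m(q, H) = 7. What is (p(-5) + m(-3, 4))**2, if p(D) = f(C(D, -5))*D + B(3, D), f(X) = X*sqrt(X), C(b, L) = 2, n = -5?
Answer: 3729/16 - 115*sqrt(2) ≈ 70.428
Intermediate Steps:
f(X) = X**(3/2)
B(z, F) = -5/4
p(D) = -5/4 + 2*D*sqrt(2) (p(D) = 2**(3/2)*D - 5/4 = (2*sqrt(2))*D - 5/4 = 2*D*sqrt(2) - 5/4 = -5/4 + 2*D*sqrt(2))
(p(-5) + m(-3, 4))**2 = ((-5/4 + 2*(-5)*sqrt(2)) + 7)**2 = ((-5/4 - 10*sqrt(2)) + 7)**2 = (23/4 - 10*sqrt(2))**2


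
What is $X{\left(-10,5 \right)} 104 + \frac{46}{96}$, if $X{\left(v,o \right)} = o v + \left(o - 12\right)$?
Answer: $- \frac{284521}{48} \approx -5927.5$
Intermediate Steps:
$X{\left(v,o \right)} = -12 + o + o v$ ($X{\left(v,o \right)} = o v + \left(-12 + o\right) = -12 + o + o v$)
$X{\left(-10,5 \right)} 104 + \frac{46}{96} = \left(-12 + 5 + 5 \left(-10\right)\right) 104 + \frac{46}{96} = \left(-12 + 5 - 50\right) 104 + 46 \cdot \frac{1}{96} = \left(-57\right) 104 + \frac{23}{48} = -5928 + \frac{23}{48} = - \frac{284521}{48}$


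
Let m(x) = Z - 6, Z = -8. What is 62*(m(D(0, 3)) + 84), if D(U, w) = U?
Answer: 4340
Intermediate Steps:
m(x) = -14 (m(x) = -8 - 6 = -14)
62*(m(D(0, 3)) + 84) = 62*(-14 + 84) = 62*70 = 4340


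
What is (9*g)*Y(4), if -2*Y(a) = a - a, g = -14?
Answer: 0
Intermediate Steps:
Y(a) = 0 (Y(a) = -(a - a)/2 = -½*0 = 0)
(9*g)*Y(4) = (9*(-14))*0 = -126*0 = 0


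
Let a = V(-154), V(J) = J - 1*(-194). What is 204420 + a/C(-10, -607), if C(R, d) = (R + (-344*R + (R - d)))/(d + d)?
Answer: 823150780/4027 ≈ 2.0441e+5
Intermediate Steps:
V(J) = 194 + J (V(J) = J + 194 = 194 + J)
a = 40 (a = 194 - 154 = 40)
C(R, d) = (-d - 342*R)/(2*d) (C(R, d) = (R + (-d - 343*R))/((2*d)) = (-d - 342*R)*(1/(2*d)) = (-d - 342*R)/(2*d))
204420 + a/C(-10, -607) = 204420 + 40/(((½)*(-1*(-607) - 342*(-10))/(-607))) = 204420 + 40/(((½)*(-1/607)*(607 + 3420))) = 204420 + 40/(((½)*(-1/607)*4027)) = 204420 + 40/(-4027/1214) = 204420 + 40*(-1214/4027) = 204420 - 48560/4027 = 823150780/4027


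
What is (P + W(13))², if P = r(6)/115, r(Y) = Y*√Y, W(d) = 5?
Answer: 330841/13225 + 12*√6/23 ≈ 26.294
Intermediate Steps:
r(Y) = Y^(3/2)
P = 6*√6/115 (P = 6^(3/2)/115 = (6*√6)*(1/115) = 6*√6/115 ≈ 0.12780)
(P + W(13))² = (6*√6/115 + 5)² = (5 + 6*√6/115)²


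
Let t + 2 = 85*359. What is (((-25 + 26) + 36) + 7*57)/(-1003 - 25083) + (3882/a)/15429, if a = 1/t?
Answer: 514986369172/67080149 ≈ 7677.2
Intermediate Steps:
t = 30513 (t = -2 + 85*359 = -2 + 30515 = 30513)
a = 1/30513 ≈ 3.2773e-5
(((-25 + 26) + 36) + 7*57)/(-1003 - 25083) + (3882/a)/15429 = (((-25 + 26) + 36) + 7*57)/(-1003 - 25083) + (3882/(1/30513))/15429 = ((1 + 36) + 399)/(-26086) + (3882*30513)*(1/15429) = (37 + 399)*(-1/26086) + 118451466*(1/15429) = 436*(-1/26086) + 39483822/5143 = -218/13043 + 39483822/5143 = 514986369172/67080149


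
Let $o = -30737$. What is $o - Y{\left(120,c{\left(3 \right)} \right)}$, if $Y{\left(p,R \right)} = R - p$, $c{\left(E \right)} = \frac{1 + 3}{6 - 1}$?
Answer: $- \frac{153089}{5} \approx -30618.0$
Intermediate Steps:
$c{\left(E \right)} = \frac{4}{5}$
$o - Y{\left(120,c{\left(3 \right)} \right)} = -30737 - \left(\frac{4}{5} - 120\right) = -30737 - - \frac{596}{5} = -30737 + \frac{596}{5} = - \frac{153089}{5}$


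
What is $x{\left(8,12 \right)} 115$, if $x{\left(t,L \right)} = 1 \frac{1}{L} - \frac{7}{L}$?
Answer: $- \frac{115}{2} \approx -57.5$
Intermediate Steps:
$x{\left(t,L \right)} = - \frac{6}{L}$ ($x{\left(t,L \right)} = \frac{1}{L} - \frac{7}{L} = - \frac{6}{L}$)
$x{\left(8,12 \right)} 115 = - \frac{6}{12} \cdot 115 = \left(-6\right) \frac{1}{12} \cdot 115 = \left(- \frac{1}{2}\right) 115 = - \frac{115}{2}$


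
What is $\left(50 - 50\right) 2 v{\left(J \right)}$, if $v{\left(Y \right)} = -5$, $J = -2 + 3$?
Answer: $0$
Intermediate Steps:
$J = 1$
$\left(50 - 50\right) 2 v{\left(J \right)} = \left(50 - 50\right) 2 \left(-5\right) = 0 \left(-10\right) = 0$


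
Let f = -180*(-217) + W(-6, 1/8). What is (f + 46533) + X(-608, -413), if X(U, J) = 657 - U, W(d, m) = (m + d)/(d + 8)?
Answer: 1389681/16 ≈ 86855.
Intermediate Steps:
W(d, m) = (d + m)/(8 + d)
f = 624913/16 (f = -180*(-217) + (-6 + 1/8)/(8 - 6) = 39060 + (-6 + 1/8)/2 = 39060 + (1/2)*(-47/8) = 39060 - 47/16 = 624913/16 ≈ 39057.)
(f + 46533) + X(-608, -413) = (624913/16 + 46533) + (657 - 1*(-608)) = 1369441/16 + (657 + 608) = 1369441/16 + 1265 = 1389681/16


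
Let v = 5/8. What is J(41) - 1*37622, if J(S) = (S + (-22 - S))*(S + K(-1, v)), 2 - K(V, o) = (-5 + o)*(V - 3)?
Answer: -38183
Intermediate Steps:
v = 5/8 (v = 5*(⅛) = 5/8 ≈ 0.62500)
K(V, o) = 2 - (-5 + o)*(-3 + V) (K(V, o) = 2 - (-5 + o)*(V - 3) = 2 - (-5 + o)*(-3 + V))
J(S) = 341 - 22*S (J(S) = (S + (-22 - S))*(S + (-13 + 3*(5/8) + 5*(-1) - 1*(-1)*5/8)) = -22*(S + (-13 + 15/8 - 5 + 5/8)) = -22*(S - 31/2) = -22*(-31/2 + S) = 341 - 22*S)
J(41) - 1*37622 = (341 - 22*41) - 1*37622 = (341 - 902) - 37622 = -561 - 37622 = -38183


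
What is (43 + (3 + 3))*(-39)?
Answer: -1911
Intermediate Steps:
(43 + (3 + 3))*(-39) = (43 + 6)*(-39) = 49*(-39) = -1911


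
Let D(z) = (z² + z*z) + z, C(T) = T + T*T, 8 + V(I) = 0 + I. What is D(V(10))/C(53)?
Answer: 5/1431 ≈ 0.0034941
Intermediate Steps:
V(I) = -8 + I (V(I) = -8 + (0 + I) = -8 + I)
C(T) = T + T²
D(z) = z + 2*z² (D(z) = (z² + z²) + z = 2*z² + z = z + 2*z²)
D(V(10))/C(53) = ((-8 + 10)*(1 + 2*(-8 + 10)))/((53*(1 + 53))) = (2*(1 + 2*2))/((53*54)) = (2*(1 + 4))/2862 = (2*5)*(1/2862) = 10*(1/2862) = 5/1431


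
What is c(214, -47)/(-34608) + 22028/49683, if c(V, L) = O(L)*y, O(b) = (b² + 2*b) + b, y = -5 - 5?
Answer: 24858187/23880962 ≈ 1.0409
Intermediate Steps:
y = -10
O(b) = b² + 3*b
c(V, L) = -10*L*(3 + L) (c(V, L) = (L*(3 + L))*(-10) = -10*L*(3 + L))
c(214, -47)/(-34608) + 22028/49683 = -10*(-47)*(3 - 47)/(-34608) + 22028/49683 = -10*(-47)*(-44)*(-1/34608) + 22028*(1/49683) = -20680*(-1/34608) + 22028/49683 = 2585/4326 + 22028/49683 = 24858187/23880962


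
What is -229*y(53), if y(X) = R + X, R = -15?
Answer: -8702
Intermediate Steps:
y(X) = -15 + X
-229*y(53) = -229*(-15 + 53) = -229*38 = -8702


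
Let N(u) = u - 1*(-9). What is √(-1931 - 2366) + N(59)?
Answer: 68 + I*√4297 ≈ 68.0 + 65.552*I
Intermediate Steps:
N(u) = 9 + u (N(u) = u + 9 = 9 + u)
√(-1931 - 2366) + N(59) = √(-1931 - 2366) + (9 + 59) = √(-4297) + 68 = I*√4297 + 68 = 68 + I*√4297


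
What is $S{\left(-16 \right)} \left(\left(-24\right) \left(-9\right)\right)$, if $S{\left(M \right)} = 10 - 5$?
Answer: $1080$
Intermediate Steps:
$S{\left(M \right)} = 5$ ($S{\left(M \right)} = 10 - 5 = 5$)
$S{\left(-16 \right)} \left(\left(-24\right) \left(-9\right)\right) = 5 \left(\left(-24\right) \left(-9\right)\right) = 5 \cdot 216 = 1080$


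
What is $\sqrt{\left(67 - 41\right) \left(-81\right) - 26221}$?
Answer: $i \sqrt{28327} \approx 168.31 i$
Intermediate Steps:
$\sqrt{\left(67 - 41\right) \left(-81\right) - 26221} = \sqrt{26 \left(-81\right) - 26221} = \sqrt{-2106 - 26221} = \sqrt{-28327} = i \sqrt{28327}$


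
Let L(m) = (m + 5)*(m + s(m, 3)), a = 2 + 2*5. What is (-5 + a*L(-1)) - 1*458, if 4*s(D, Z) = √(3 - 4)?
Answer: -511 + 12*I ≈ -511.0 + 12.0*I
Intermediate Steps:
s(D, Z) = I/4 (s(D, Z) = √(3 - 4)/4 = √(-1)/4 = I/4)
a = 12 (a = 2 + 10 = 12)
L(m) = (5 + m)*(m + I/4) (L(m) = (m + 5)*(m + I/4) = (5 + m)*(m + I/4))
(-5 + a*L(-1)) - 1*458 = (-5 + 12*((-1)² + 5*I/4 + (¼)*(-1)*(20 + I))) - 1*458 = (-5 + 12*(1 + 5*I/4 + (-5 - I/4))) - 458 = (-5 + 12*(-4 + I)) - 458 = (-5 + (-48 + 12*I)) - 458 = (-53 + 12*I) - 458 = -511 + 12*I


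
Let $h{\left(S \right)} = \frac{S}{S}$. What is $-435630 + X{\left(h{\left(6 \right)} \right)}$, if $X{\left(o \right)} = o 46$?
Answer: $-435584$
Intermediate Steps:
$h{\left(S \right)} = 1$
$X{\left(o \right)} = 46 o$
$-435630 + X{\left(h{\left(6 \right)} \right)} = -435630 + 46 \cdot 1 = -435630 + 46 = -435584$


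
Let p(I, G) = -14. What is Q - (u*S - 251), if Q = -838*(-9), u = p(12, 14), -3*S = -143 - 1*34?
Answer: 8619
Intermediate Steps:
S = 59 (S = -(-143 - 1*34)/3 = -(-143 - 34)/3 = -1/3*(-177) = 59)
u = -14
Q = 7542
Q - (u*S - 251) = 7542 - (-14*59 - 251) = 7542 - (-826 - 251) = 7542 - 1*(-1077) = 7542 + 1077 = 8619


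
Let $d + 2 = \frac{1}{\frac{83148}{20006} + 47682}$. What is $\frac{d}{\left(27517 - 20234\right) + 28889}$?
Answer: $- \frac{953999237}{17254211114640} \approx -5.5291 \cdot 10^{-5}$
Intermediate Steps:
$d = - \frac{953999237}{477004620}$ ($d = -2 + \frac{1}{\frac{83148}{20006} + 47682} = -2 + \frac{1}{83148 \cdot \frac{1}{20006} + 47682} = -2 + \frac{1}{\frac{41574}{10003} + 47682} = -2 + \frac{1}{\frac{477004620}{10003}} = -2 + \frac{10003}{477004620} = - \frac{953999237}{477004620} \approx -2.0$)
$\frac{d}{\left(27517 - 20234\right) + 28889} = - \frac{953999237}{477004620 \left(\left(27517 - 20234\right) + 28889\right)} = - \frac{953999237}{477004620 \left(7283 + 28889\right)} = - \frac{953999237}{477004620 \cdot 36172} = \left(- \frac{953999237}{477004620}\right) \frac{1}{36172} = - \frac{953999237}{17254211114640}$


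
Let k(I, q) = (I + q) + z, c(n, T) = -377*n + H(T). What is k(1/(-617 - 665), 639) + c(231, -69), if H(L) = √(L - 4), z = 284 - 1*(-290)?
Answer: -110090469/1282 + I*√73 ≈ -85874.0 + 8.544*I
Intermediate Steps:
z = 574 (z = 284 + 290 = 574)
H(L) = √(-4 + L)
c(n, T) = √(-4 + T) - 377*n (c(n, T) = -377*n + √(-4 + T) = √(-4 + T) - 377*n)
k(I, q) = 574 + I + q (k(I, q) = (I + q) + 574 = 574 + I + q)
k(1/(-617 - 665), 639) + c(231, -69) = (574 + 1/(-617 - 665) + 639) + (√(-4 - 69) - 377*231) = (574 + 1/(-1282) + 639) + (√(-73) - 87087) = (574 - 1/1282 + 639) + (I*√73 - 87087) = 1555065/1282 + (-87087 + I*√73) = -110090469/1282 + I*√73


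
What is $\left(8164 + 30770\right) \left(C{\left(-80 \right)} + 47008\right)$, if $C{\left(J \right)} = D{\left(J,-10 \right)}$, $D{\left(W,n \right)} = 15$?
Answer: $1830793482$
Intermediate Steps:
$C{\left(J \right)} = 15$
$\left(8164 + 30770\right) \left(C{\left(-80 \right)} + 47008\right) = \left(8164 + 30770\right) \left(15 + 47008\right) = 38934 \cdot 47023 = 1830793482$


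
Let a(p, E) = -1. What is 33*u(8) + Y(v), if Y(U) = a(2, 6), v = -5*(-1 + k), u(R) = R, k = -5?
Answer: 263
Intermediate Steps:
v = 30 (v = -5*(-1 - 5) = -5*(-6) = 30)
Y(U) = -1
33*u(8) + Y(v) = 33*8 - 1 = 264 - 1 = 263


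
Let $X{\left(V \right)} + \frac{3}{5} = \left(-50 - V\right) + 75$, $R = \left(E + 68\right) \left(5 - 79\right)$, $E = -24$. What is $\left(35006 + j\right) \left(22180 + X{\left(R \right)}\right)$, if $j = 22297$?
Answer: $\frac{7294786506}{5} \approx 1.459 \cdot 10^{9}$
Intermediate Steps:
$R = -3256$ ($R = \left(-24 + 68\right) \left(5 - 79\right) = 44 \left(-74\right) = -3256$)
$X{\left(V \right)} = \frac{122}{5} - V$ ($X{\left(V \right)} = - \frac{3}{5} + \left(\left(-50 - V\right) + 75\right) = - \frac{3}{5} - \left(-25 + V\right) = \frac{122}{5} - V$)
$\left(35006 + j\right) \left(22180 + X{\left(R \right)}\right) = \left(35006 + 22297\right) \left(22180 + \left(\frac{122}{5} - -3256\right)\right) = 57303 \left(22180 + \left(\frac{122}{5} + 3256\right)\right) = 57303 \left(22180 + \frac{16402}{5}\right) = 57303 \cdot \frac{127302}{5} = \frac{7294786506}{5}$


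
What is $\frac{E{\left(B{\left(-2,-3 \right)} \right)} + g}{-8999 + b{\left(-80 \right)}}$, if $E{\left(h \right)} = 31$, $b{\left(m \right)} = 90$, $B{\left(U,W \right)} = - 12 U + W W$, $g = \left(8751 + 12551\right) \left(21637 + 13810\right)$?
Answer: $- \frac{755092025}{8909} \approx -84756.0$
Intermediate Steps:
$g = 755091994$ ($g = 21302 \cdot 35447 = 755091994$)
$B{\left(U,W \right)} = W^{2} - 12 U$ ($B{\left(U,W \right)} = - 12 U + W^{2} = W^{2} - 12 U$)
$\frac{E{\left(B{\left(-2,-3 \right)} \right)} + g}{-8999 + b{\left(-80 \right)}} = \frac{31 + 755091994}{-8999 + 90} = \frac{755092025}{-8909} = 755092025 \left(- \frac{1}{8909}\right) = - \frac{755092025}{8909}$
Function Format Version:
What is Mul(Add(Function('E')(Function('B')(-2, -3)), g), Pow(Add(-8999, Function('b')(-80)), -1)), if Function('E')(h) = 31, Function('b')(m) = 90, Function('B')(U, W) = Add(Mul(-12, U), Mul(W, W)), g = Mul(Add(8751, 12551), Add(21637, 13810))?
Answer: Rational(-755092025, 8909) ≈ -84756.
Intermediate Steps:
g = 755091994 (g = Mul(21302, 35447) = 755091994)
Function('B')(U, W) = Add(Pow(W, 2), Mul(-12, U)) (Function('B')(U, W) = Add(Mul(-12, U), Pow(W, 2)) = Add(Pow(W, 2), Mul(-12, U)))
Mul(Add(Function('E')(Function('B')(-2, -3)), g), Pow(Add(-8999, Function('b')(-80)), -1)) = Mul(Add(31, 755091994), Pow(Add(-8999, 90), -1)) = Mul(755092025, Pow(-8909, -1)) = Mul(755092025, Rational(-1, 8909)) = Rational(-755092025, 8909)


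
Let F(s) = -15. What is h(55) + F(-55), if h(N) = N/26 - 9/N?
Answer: -18659/1430 ≈ -13.048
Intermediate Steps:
h(N) = -9/N + N/26 (h(N) = N*(1/26) - 9/N = N/26 - 9/N = -9/N + N/26)
h(55) + F(-55) = (-9/55 + (1/26)*55) - 15 = (-9*1/55 + 55/26) - 15 = (-9/55 + 55/26) - 15 = 2791/1430 - 15 = -18659/1430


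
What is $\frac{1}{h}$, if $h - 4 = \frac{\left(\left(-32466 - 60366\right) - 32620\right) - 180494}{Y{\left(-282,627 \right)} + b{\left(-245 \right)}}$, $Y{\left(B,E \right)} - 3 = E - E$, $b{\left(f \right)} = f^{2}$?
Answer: $- \frac{30014}{32917} \approx -0.91181$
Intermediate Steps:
$Y{\left(B,E \right)} = 3$ ($Y{\left(B,E \right)} = 3 + \left(E - E\right) = 3 + 0 = 3$)
$h = - \frac{32917}{30014}$ ($h = 4 + \frac{\left(\left(-32466 - 60366\right) - 32620\right) - 180494}{3 + \left(-245\right)^{2}} = 4 + \frac{\left(-92832 - 32620\right) - 180494}{3 + 60025} = 4 + \frac{-125452 - 180494}{60028} = 4 - \frac{152973}{30014} = - \frac{32917}{30014} \approx -1.0967$)
$\frac{1}{h} = \frac{1}{- \frac{32917}{30014}} = - \frac{30014}{32917}$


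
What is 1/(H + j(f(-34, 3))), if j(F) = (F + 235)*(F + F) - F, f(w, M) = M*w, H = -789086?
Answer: -1/816116 ≈ -1.2253e-6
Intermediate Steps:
j(F) = -F + 2*F*(235 + F) (j(F) = (235 + F)*(2*F) - F = 2*F*(235 + F) - F = -F + 2*F*(235 + F))
1/(H + j(f(-34, 3))) = 1/(-789086 + (3*(-34))*(469 + 2*(3*(-34)))) = 1/(-789086 - 102*(469 + 2*(-102))) = 1/(-789086 - 102*(469 - 204)) = 1/(-789086 - 102*265) = 1/(-789086 - 27030) = 1/(-816116) = -1/816116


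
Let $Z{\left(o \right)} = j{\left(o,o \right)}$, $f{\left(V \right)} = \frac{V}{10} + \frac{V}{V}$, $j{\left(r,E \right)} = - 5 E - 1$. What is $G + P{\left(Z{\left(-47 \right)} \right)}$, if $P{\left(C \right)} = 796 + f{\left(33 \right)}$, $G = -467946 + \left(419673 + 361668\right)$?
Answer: $\frac{3141953}{10} \approx 3.142 \cdot 10^{5}$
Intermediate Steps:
$j{\left(r,E \right)} = -1 - 5 E$
$f{\left(V \right)} = 1 + \frac{V}{10}$ ($f{\left(V \right)} = V \frac{1}{10} + 1 = \frac{V}{10} + 1 = 1 + \frac{V}{10}$)
$G = 313395$ ($G = -467946 + 781341 = 313395$)
$Z{\left(o \right)} = -1 - 5 o$
$P{\left(C \right)} = \frac{8003}{10}$ ($P{\left(C \right)} = 796 + \left(1 + \frac{1}{10} \cdot 33\right) = 796 + \left(1 + \frac{33}{10}\right) = 796 + \frac{43}{10} = \frac{8003}{10}$)
$G + P{\left(Z{\left(-47 \right)} \right)} = 313395 + \frac{8003}{10} = \frac{3141953}{10}$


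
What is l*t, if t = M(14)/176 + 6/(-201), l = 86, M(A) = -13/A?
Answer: -249357/82544 ≈ -3.0209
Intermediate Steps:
t = -5799/165088 (t = -13/14/176 + 6/(-201) = -13*1/14*(1/176) + 6*(-1/201) = -13/14*1/176 - 2/67 = -13/2464 - 2/67 = -5799/165088 ≈ -0.035127)
l*t = 86*(-5799/165088) = -249357/82544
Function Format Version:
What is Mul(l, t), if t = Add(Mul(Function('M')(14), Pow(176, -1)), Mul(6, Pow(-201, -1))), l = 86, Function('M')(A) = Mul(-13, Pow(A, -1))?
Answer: Rational(-249357, 82544) ≈ -3.0209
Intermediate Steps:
t = Rational(-5799, 165088) (t = Add(Mul(Mul(-13, Pow(14, -1)), Pow(176, -1)), Mul(6, Pow(-201, -1))) = Add(Mul(Mul(-13, Rational(1, 14)), Rational(1, 176)), Mul(6, Rational(-1, 201))) = Add(Mul(Rational(-13, 14), Rational(1, 176)), Rational(-2, 67)) = Add(Rational(-13, 2464), Rational(-2, 67)) = Rational(-5799, 165088) ≈ -0.035127)
Mul(l, t) = Mul(86, Rational(-5799, 165088)) = Rational(-249357, 82544)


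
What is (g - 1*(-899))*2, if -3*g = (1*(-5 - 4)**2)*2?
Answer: 1690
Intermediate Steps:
g = -54 (g = -1*(-5 - 4)**2*2/3 = -1*(-9)**2*2/3 = -1*81*2/3 = -27*2 = -1/3*162 = -54)
(g - 1*(-899))*2 = (-54 - 1*(-899))*2 = (-54 + 899)*2 = 845*2 = 1690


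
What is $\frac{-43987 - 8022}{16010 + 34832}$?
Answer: $- \frac{52009}{50842} \approx -1.023$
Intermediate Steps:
$\frac{-43987 - 8022}{16010 + 34832} = - \frac{52009}{50842}$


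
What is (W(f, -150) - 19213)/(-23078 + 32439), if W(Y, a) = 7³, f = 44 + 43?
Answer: -510/253 ≈ -2.0158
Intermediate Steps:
f = 87
W(Y, a) = 343
(W(f, -150) - 19213)/(-23078 + 32439) = (343 - 19213)/(-23078 + 32439) = -18870/9361 = -18870*1/9361 = -510/253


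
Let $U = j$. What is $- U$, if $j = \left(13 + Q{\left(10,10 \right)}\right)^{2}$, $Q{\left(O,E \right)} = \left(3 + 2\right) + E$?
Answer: $-784$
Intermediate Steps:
$Q{\left(O,E \right)} = 5 + E$
$j = 784$ ($j = \left(13 + \left(5 + 10\right)\right)^{2} = \left(13 + 15\right)^{2} = 28^{2} = 784$)
$U = 784$
$- U = \left(-1\right) 784 = -784$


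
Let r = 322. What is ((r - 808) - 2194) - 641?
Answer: -3321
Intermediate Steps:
((r - 808) - 2194) - 641 = ((322 - 808) - 2194) - 641 = (-486 - 2194) - 641 = -2680 - 641 = -3321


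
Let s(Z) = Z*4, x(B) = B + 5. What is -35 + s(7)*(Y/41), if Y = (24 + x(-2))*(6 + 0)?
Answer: 3101/41 ≈ 75.634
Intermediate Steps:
x(B) = 5 + B
Y = 162 (Y = (24 + (5 - 2))*(6 + 0) = (24 + 3)*6 = 27*6 = 162)
s(Z) = 4*Z
-35 + s(7)*(Y/41) = -35 + (4*7)*(162/41) = -35 + 28*(162*(1/41)) = -35 + 28*(162/41) = -35 + 4536/41 = 3101/41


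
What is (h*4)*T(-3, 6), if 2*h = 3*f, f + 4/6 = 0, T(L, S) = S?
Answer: -24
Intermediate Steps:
f = -⅔ (f = -⅔ + 0 = -⅔ ≈ -0.66667)
h = -1 (h = (3*(-⅔))/2 = (½)*(-2) = -1)
(h*4)*T(-3, 6) = -1*4*6 = -4*6 = -24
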